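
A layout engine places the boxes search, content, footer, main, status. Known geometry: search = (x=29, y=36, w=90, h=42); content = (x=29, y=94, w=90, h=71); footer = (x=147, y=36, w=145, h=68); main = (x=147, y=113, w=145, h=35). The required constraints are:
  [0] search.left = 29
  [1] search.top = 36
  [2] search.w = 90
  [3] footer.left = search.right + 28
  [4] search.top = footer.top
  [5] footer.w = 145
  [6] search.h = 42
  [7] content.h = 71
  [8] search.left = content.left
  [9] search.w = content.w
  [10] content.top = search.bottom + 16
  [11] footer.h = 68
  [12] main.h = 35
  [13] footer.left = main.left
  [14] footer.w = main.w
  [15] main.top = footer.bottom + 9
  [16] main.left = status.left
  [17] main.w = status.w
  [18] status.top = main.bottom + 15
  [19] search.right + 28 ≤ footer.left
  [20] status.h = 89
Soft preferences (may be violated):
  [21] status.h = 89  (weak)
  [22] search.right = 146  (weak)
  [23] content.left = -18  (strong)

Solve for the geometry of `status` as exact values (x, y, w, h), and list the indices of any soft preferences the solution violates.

status = (x=147, y=163, w=145, h=89)
violated soft preferences: 22, 23

1. status.x = 147  [main.left = status.left]
2. status.w = 145  [main.w = status.w]
3. status.y = 163  [status.top = main.bottom + 15]
4. status.h = 89  [status.h = 89]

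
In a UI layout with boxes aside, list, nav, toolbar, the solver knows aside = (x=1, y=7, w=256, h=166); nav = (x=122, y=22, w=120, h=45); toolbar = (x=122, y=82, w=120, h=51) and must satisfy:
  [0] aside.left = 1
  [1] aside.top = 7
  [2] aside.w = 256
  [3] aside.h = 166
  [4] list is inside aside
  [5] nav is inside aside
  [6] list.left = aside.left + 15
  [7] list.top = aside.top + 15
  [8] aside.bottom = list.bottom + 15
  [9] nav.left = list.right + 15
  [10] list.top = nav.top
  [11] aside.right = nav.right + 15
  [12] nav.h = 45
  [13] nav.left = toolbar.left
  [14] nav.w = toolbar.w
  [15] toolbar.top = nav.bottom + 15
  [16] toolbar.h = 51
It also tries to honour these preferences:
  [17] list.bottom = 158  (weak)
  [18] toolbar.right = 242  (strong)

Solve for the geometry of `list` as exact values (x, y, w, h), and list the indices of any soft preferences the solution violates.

1. list.x = 16  [list.left = aside.left + 15]
2. list.y = 22  [list.top = aside.top + 15]
3. list.h = 136  [aside.bottom = list.bottom + 15]
4. list.w = 91  [nav.left = list.right + 15]

list = (x=16, y=22, w=91, h=136)
violated soft preferences: none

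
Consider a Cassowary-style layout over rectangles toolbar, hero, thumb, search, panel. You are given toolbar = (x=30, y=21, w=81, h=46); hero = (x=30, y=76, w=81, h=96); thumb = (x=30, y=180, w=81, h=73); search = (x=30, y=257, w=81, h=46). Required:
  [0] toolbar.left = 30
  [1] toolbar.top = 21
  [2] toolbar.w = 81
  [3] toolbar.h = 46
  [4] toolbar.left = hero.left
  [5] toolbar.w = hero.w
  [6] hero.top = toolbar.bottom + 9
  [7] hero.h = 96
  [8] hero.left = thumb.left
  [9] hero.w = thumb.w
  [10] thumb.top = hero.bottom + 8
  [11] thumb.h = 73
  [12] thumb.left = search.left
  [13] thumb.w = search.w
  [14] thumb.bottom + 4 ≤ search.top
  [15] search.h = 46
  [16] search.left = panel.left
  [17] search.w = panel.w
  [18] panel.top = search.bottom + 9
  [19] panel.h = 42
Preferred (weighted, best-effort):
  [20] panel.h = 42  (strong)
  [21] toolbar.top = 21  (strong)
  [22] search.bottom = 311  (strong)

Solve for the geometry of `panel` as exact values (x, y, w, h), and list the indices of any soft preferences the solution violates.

1. panel.x = 30  [search.left = panel.left]
2. panel.w = 81  [search.w = panel.w]
3. panel.y = 312  [panel.top = search.bottom + 9]
4. panel.h = 42  [panel.h = 42]

panel = (x=30, y=312, w=81, h=42)
violated soft preferences: 22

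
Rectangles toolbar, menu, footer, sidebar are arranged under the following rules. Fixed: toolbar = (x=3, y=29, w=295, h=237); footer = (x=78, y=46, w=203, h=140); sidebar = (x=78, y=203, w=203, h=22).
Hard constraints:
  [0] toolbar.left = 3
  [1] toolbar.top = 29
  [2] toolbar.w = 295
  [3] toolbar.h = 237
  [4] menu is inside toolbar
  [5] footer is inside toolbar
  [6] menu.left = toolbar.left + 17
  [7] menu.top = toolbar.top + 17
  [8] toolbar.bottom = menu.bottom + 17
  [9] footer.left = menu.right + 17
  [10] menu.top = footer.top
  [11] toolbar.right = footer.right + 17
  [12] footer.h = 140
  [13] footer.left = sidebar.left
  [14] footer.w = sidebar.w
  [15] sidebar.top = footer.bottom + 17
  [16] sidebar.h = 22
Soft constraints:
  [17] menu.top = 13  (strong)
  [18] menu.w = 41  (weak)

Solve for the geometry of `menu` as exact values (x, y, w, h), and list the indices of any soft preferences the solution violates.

1. menu.x = 20  [menu.left = toolbar.left + 17]
2. menu.y = 46  [menu.top = toolbar.top + 17]
3. menu.h = 203  [toolbar.bottom = menu.bottom + 17]
4. menu.w = 41  [footer.left = menu.right + 17]

menu = (x=20, y=46, w=41, h=203)
violated soft preferences: 17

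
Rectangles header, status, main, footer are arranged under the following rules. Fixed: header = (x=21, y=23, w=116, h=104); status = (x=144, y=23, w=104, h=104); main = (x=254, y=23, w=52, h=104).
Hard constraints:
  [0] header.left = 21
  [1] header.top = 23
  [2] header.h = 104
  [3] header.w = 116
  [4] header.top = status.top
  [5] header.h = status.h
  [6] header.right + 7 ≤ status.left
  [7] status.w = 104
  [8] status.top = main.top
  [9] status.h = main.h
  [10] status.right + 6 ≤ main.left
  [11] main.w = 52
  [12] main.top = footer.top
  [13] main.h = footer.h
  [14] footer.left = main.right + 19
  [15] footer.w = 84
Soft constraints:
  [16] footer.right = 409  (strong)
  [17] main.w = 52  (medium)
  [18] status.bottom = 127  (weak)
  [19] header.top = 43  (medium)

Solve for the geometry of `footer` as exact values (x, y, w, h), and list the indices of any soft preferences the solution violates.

1. footer.y = 23  [main.top = footer.top]
2. footer.h = 104  [main.h = footer.h]
3. footer.x = 325  [footer.left = main.right + 19]
4. footer.w = 84  [footer.w = 84]

footer = (x=325, y=23, w=84, h=104)
violated soft preferences: 19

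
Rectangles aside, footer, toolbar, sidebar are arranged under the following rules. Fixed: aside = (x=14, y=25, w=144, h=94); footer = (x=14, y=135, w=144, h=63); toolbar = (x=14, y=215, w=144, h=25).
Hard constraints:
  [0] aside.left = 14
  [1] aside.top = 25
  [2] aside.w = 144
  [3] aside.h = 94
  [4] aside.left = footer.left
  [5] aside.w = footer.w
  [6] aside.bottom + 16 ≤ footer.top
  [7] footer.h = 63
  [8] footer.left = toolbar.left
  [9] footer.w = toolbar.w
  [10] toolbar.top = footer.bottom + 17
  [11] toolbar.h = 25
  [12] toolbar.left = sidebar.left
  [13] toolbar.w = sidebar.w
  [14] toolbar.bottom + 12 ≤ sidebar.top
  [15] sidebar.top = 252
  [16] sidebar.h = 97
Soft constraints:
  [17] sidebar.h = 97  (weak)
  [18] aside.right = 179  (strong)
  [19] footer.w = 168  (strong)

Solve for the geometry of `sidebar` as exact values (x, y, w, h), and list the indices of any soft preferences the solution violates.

1. sidebar.x = 14  [toolbar.left = sidebar.left]
2. sidebar.w = 144  [toolbar.w = sidebar.w]
3. sidebar.y = 252  [sidebar.top = 252]
4. sidebar.h = 97  [sidebar.h = 97]

sidebar = (x=14, y=252, w=144, h=97)
violated soft preferences: 18, 19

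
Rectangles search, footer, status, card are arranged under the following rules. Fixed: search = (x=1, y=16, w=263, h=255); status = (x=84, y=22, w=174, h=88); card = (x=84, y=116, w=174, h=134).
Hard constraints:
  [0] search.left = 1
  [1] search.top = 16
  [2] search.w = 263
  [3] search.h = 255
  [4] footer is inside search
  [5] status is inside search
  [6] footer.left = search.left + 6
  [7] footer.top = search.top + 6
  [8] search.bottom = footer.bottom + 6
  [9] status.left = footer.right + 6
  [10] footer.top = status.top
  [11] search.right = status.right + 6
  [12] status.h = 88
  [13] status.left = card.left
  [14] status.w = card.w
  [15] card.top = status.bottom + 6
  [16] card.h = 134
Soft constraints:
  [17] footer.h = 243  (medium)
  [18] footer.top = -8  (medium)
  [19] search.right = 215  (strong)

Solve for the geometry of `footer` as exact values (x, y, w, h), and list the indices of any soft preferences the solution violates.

footer = (x=7, y=22, w=71, h=243)
violated soft preferences: 18, 19

1. footer.x = 7  [footer.left = search.left + 6]
2. footer.y = 22  [footer.top = search.top + 6]
3. footer.h = 243  [search.bottom = footer.bottom + 6]
4. footer.w = 71  [status.left = footer.right + 6]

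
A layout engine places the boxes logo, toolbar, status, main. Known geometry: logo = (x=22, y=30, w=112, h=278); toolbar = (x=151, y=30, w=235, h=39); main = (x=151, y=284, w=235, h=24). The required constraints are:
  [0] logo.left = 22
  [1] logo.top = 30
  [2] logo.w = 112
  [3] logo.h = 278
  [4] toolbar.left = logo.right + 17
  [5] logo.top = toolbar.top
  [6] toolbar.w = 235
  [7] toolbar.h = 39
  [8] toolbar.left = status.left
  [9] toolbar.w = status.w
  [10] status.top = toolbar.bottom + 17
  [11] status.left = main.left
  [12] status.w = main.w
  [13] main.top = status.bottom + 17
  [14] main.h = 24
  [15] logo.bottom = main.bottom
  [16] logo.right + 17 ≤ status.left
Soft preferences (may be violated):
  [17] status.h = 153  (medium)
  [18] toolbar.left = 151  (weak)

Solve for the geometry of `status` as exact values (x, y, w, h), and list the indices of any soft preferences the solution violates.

status = (x=151, y=86, w=235, h=181)
violated soft preferences: 17

1. status.x = 151  [toolbar.left = status.left]
2. status.w = 235  [toolbar.w = status.w]
3. status.y = 86  [status.top = toolbar.bottom + 17]
4. status.h = 181  [main.top = status.bottom + 17]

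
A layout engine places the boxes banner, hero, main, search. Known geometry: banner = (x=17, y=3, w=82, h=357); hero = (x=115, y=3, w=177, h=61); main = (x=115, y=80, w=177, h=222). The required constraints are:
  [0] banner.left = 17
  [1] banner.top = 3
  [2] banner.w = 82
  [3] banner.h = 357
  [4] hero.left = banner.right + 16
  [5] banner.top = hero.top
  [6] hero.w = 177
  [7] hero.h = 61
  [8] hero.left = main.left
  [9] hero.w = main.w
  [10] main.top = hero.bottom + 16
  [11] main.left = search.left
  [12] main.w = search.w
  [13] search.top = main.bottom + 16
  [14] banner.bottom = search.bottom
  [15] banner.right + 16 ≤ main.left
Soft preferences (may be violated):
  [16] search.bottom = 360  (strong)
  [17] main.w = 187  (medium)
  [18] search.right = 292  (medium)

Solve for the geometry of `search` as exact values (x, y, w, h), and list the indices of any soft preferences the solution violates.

1. search.x = 115  [main.left = search.left]
2. search.w = 177  [main.w = search.w]
3. search.y = 318  [search.top = main.bottom + 16]
4. search.h = 42  [banner.bottom = search.bottom]

search = (x=115, y=318, w=177, h=42)
violated soft preferences: 17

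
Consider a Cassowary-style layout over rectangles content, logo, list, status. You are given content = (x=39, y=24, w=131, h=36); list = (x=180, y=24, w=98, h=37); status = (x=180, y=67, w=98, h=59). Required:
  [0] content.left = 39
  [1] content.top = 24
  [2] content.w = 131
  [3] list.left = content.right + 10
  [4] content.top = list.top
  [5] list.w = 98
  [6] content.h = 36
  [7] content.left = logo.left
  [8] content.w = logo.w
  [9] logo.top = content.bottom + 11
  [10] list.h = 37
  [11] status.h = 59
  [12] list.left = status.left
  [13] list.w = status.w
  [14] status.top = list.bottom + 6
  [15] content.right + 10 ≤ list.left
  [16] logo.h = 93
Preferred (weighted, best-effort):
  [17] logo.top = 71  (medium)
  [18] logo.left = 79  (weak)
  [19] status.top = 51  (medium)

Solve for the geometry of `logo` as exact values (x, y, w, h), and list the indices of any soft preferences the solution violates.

logo = (x=39, y=71, w=131, h=93)
violated soft preferences: 18, 19

1. logo.x = 39  [content.left = logo.left]
2. logo.w = 131  [content.w = logo.w]
3. logo.y = 71  [logo.top = content.bottom + 11]
4. logo.h = 93  [logo.h = 93]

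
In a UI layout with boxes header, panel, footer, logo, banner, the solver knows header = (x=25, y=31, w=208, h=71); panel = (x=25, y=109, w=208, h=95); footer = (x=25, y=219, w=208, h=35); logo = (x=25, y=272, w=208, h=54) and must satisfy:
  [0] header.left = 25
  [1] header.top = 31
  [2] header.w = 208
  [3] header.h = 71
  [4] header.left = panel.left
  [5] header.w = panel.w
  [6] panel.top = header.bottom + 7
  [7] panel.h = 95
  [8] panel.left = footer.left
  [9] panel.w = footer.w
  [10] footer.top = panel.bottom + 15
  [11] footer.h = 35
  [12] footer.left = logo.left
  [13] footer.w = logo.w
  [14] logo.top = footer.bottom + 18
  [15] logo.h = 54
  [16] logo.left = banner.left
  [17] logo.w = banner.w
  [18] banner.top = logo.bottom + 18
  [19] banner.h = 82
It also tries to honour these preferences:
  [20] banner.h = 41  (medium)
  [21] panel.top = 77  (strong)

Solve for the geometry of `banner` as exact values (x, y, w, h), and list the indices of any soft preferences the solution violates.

banner = (x=25, y=344, w=208, h=82)
violated soft preferences: 20, 21

1. banner.x = 25  [logo.left = banner.left]
2. banner.w = 208  [logo.w = banner.w]
3. banner.y = 344  [banner.top = logo.bottom + 18]
4. banner.h = 82  [banner.h = 82]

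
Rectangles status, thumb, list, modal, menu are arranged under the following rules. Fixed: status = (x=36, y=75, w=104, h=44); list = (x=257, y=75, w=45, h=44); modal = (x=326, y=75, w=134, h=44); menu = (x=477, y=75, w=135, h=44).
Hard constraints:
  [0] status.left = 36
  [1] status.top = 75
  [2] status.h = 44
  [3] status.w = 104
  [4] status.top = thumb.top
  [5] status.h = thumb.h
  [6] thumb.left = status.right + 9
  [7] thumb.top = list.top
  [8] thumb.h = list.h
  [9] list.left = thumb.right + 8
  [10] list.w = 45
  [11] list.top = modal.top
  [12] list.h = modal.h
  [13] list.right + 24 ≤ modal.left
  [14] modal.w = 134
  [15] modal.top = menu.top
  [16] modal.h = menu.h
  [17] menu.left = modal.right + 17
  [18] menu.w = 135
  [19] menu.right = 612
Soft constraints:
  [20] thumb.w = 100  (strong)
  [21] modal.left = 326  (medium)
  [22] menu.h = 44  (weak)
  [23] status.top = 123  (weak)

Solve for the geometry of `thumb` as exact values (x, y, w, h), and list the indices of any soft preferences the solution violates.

thumb = (x=149, y=75, w=100, h=44)
violated soft preferences: 23

1. thumb.y = 75  [status.top = thumb.top]
2. thumb.h = 44  [status.h = thumb.h]
3. thumb.x = 149  [thumb.left = status.right + 9]
4. thumb.w = 100  [list.left = thumb.right + 8]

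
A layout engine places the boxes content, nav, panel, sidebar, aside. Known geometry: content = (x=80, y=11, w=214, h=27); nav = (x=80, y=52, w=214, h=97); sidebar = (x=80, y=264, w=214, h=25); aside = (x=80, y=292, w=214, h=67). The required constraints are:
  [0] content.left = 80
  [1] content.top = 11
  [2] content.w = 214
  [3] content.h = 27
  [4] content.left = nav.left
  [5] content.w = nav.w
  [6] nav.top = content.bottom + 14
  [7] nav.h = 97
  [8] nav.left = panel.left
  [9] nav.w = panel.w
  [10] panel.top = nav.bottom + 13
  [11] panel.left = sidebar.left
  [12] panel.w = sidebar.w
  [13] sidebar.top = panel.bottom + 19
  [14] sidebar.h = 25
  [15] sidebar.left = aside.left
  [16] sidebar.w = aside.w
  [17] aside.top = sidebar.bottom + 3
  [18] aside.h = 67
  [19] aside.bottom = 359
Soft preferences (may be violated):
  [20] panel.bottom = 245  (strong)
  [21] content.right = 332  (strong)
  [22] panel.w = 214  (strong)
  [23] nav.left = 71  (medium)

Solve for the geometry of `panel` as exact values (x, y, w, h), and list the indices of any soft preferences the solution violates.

panel = (x=80, y=162, w=214, h=83)
violated soft preferences: 21, 23

1. panel.x = 80  [nav.left = panel.left]
2. panel.w = 214  [nav.w = panel.w]
3. panel.y = 162  [panel.top = nav.bottom + 13]
4. panel.h = 83  [sidebar.top = panel.bottom + 19]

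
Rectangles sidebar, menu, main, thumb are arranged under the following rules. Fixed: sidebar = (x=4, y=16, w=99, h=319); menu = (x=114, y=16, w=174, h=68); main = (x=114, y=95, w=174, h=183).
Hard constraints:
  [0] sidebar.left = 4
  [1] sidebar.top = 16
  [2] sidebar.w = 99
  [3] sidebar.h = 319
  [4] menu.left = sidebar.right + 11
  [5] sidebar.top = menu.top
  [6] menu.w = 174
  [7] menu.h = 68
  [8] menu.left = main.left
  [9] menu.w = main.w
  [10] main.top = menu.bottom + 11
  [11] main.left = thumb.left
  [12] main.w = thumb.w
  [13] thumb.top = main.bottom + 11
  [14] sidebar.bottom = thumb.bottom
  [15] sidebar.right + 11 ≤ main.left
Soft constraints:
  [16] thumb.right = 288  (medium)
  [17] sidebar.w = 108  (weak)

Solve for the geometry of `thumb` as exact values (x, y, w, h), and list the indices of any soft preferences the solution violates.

1. thumb.x = 114  [main.left = thumb.left]
2. thumb.w = 174  [main.w = thumb.w]
3. thumb.y = 289  [thumb.top = main.bottom + 11]
4. thumb.h = 46  [sidebar.bottom = thumb.bottom]

thumb = (x=114, y=289, w=174, h=46)
violated soft preferences: 17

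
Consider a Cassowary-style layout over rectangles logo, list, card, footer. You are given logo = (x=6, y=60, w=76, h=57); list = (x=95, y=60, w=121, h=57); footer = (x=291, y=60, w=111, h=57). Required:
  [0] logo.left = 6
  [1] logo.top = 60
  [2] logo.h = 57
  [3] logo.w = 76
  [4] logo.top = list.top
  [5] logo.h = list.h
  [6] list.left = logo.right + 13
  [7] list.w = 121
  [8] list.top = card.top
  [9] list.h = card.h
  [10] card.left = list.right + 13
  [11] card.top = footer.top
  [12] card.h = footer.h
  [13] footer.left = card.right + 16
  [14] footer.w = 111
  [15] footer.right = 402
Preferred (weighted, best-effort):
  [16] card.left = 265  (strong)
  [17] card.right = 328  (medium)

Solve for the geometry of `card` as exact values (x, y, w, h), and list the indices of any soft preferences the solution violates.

card = (x=229, y=60, w=46, h=57)
violated soft preferences: 16, 17

1. card.y = 60  [list.top = card.top]
2. card.h = 57  [list.h = card.h]
3. card.x = 229  [card.left = list.right + 13]
4. card.w = 46  [footer.left = card.right + 16]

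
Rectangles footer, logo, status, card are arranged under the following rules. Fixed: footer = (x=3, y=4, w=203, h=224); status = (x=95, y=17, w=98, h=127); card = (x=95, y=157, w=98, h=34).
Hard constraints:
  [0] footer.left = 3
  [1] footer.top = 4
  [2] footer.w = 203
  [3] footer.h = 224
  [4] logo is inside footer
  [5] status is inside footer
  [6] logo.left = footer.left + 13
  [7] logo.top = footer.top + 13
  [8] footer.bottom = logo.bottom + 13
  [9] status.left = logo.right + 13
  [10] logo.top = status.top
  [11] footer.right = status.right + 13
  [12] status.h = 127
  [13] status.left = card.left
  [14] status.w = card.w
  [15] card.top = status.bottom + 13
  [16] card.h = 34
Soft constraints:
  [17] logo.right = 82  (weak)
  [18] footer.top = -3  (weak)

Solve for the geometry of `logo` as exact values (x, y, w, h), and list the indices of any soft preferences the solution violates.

logo = (x=16, y=17, w=66, h=198)
violated soft preferences: 18

1. logo.x = 16  [logo.left = footer.left + 13]
2. logo.y = 17  [logo.top = footer.top + 13]
3. logo.h = 198  [footer.bottom = logo.bottom + 13]
4. logo.w = 66  [status.left = logo.right + 13]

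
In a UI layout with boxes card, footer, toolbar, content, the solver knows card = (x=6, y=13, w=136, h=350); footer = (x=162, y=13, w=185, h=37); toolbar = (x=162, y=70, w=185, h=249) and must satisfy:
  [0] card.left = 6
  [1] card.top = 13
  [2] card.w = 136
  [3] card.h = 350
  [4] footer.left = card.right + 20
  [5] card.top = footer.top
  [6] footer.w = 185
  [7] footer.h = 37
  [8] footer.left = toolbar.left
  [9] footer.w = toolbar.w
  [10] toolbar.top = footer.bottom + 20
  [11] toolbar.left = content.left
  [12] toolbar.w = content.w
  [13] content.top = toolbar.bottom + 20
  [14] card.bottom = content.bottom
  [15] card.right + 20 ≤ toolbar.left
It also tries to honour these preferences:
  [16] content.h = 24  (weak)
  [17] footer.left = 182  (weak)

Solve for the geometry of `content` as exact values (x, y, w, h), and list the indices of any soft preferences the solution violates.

1. content.x = 162  [toolbar.left = content.left]
2. content.w = 185  [toolbar.w = content.w]
3. content.y = 339  [content.top = toolbar.bottom + 20]
4. content.h = 24  [card.bottom = content.bottom]

content = (x=162, y=339, w=185, h=24)
violated soft preferences: 17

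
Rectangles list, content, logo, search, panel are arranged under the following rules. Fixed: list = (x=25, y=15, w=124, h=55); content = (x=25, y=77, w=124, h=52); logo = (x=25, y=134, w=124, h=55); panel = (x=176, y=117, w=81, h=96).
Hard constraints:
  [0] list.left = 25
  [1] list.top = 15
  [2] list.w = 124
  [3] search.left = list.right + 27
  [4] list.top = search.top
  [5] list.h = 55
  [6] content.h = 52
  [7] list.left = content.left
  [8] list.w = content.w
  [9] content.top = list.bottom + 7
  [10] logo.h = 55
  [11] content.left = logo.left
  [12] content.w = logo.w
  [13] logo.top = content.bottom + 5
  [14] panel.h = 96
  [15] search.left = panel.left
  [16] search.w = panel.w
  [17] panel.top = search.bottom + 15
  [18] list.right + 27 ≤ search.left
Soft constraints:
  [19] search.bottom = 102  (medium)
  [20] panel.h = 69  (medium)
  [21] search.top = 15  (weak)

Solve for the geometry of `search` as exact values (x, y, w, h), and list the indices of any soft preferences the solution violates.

search = (x=176, y=15, w=81, h=87)
violated soft preferences: 20

1. search.x = 176  [search.left = list.right + 27]
2. search.y = 15  [list.top = search.top]
3. search.w = 81  [search.w = panel.w]
4. search.h = 87  [panel.top = search.bottom + 15]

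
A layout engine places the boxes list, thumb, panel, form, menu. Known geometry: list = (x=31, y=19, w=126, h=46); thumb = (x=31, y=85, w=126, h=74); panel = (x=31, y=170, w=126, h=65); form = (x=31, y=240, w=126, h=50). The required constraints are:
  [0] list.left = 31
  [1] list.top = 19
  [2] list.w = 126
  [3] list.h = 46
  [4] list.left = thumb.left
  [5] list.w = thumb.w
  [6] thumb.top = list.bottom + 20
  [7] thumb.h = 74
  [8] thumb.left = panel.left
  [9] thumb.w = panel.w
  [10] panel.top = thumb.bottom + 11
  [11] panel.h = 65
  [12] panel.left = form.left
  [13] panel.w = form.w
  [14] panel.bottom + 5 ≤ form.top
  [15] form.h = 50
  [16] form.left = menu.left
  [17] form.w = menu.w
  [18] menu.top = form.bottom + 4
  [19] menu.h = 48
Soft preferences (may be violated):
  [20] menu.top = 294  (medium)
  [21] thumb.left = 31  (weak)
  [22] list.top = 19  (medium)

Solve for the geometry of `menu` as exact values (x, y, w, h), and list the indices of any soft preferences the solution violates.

menu = (x=31, y=294, w=126, h=48)
violated soft preferences: none

1. menu.x = 31  [form.left = menu.left]
2. menu.w = 126  [form.w = menu.w]
3. menu.y = 294  [menu.top = form.bottom + 4]
4. menu.h = 48  [menu.h = 48]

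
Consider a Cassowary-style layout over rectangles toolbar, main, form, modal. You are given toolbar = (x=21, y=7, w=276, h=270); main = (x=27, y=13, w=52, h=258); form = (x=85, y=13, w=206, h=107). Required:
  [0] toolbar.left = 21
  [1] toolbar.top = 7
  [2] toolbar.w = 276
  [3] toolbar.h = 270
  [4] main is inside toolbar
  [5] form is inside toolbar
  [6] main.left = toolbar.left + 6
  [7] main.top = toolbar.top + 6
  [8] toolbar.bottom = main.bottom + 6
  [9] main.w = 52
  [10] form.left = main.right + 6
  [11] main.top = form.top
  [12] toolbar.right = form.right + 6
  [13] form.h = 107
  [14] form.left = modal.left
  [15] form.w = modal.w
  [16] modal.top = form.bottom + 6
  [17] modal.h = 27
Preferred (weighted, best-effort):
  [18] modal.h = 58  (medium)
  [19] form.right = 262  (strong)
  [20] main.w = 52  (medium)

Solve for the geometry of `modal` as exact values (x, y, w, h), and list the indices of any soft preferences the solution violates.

1. modal.x = 85  [form.left = modal.left]
2. modal.w = 206  [form.w = modal.w]
3. modal.y = 126  [modal.top = form.bottom + 6]
4. modal.h = 27  [modal.h = 27]

modal = (x=85, y=126, w=206, h=27)
violated soft preferences: 18, 19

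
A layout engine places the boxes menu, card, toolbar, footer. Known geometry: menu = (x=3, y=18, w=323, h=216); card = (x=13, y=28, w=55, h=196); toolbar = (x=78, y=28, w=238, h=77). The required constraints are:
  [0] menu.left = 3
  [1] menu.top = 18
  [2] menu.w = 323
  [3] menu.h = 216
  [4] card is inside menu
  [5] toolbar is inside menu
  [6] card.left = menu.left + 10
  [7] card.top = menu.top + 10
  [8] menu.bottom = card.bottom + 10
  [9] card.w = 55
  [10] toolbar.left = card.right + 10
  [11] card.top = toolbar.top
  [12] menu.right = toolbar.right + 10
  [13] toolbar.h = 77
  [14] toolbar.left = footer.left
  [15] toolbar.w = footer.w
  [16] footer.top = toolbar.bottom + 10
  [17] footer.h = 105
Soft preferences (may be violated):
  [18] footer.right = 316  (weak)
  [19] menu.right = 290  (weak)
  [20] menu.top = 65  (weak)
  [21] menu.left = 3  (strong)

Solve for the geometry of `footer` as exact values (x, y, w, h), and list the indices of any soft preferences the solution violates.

1. footer.x = 78  [toolbar.left = footer.left]
2. footer.w = 238  [toolbar.w = footer.w]
3. footer.y = 115  [footer.top = toolbar.bottom + 10]
4. footer.h = 105  [footer.h = 105]

footer = (x=78, y=115, w=238, h=105)
violated soft preferences: 19, 20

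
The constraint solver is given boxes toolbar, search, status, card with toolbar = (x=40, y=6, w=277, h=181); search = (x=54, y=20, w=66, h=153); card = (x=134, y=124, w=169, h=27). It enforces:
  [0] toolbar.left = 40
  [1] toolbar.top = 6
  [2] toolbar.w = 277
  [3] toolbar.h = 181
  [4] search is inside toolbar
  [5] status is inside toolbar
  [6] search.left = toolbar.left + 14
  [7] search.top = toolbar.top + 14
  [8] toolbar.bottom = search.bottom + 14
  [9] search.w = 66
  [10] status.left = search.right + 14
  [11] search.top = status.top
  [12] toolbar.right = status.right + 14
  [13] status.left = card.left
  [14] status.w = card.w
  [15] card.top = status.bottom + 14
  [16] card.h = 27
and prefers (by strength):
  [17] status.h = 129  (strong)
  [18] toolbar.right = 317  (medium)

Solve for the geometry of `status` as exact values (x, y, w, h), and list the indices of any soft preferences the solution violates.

1. status.x = 134  [status.left = search.right + 14]
2. status.y = 20  [search.top = status.top]
3. status.w = 169  [toolbar.right = status.right + 14]
4. status.h = 90  [card.top = status.bottom + 14]

status = (x=134, y=20, w=169, h=90)
violated soft preferences: 17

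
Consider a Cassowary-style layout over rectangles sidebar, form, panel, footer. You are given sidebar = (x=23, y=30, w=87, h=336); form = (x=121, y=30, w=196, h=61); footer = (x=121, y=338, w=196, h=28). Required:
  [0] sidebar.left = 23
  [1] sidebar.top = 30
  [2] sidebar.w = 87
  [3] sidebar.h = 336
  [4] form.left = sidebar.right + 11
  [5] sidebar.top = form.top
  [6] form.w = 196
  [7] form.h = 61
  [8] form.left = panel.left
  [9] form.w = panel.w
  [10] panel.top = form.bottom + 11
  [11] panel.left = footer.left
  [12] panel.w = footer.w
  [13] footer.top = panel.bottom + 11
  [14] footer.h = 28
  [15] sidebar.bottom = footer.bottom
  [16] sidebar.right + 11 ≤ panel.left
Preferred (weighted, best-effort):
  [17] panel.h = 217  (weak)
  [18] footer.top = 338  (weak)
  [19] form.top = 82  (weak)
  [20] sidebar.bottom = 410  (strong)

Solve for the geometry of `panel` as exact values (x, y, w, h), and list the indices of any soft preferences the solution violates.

panel = (x=121, y=102, w=196, h=225)
violated soft preferences: 17, 19, 20

1. panel.x = 121  [form.left = panel.left]
2. panel.w = 196  [form.w = panel.w]
3. panel.y = 102  [panel.top = form.bottom + 11]
4. panel.h = 225  [footer.top = panel.bottom + 11]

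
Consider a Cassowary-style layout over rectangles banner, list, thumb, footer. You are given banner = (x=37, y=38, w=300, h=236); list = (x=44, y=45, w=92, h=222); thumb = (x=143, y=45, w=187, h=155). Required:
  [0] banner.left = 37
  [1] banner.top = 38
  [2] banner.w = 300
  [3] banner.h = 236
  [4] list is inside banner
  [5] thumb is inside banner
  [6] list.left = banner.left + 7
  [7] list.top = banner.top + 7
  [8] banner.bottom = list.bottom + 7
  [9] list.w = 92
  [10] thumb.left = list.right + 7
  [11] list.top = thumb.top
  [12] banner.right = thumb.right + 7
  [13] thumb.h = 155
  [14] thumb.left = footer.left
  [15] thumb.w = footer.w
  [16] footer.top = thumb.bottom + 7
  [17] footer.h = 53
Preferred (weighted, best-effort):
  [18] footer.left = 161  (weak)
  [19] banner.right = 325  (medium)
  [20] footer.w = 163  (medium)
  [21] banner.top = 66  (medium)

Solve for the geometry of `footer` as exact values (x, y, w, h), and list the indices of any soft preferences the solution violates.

1. footer.x = 143  [thumb.left = footer.left]
2. footer.w = 187  [thumb.w = footer.w]
3. footer.y = 207  [footer.top = thumb.bottom + 7]
4. footer.h = 53  [footer.h = 53]

footer = (x=143, y=207, w=187, h=53)
violated soft preferences: 18, 19, 20, 21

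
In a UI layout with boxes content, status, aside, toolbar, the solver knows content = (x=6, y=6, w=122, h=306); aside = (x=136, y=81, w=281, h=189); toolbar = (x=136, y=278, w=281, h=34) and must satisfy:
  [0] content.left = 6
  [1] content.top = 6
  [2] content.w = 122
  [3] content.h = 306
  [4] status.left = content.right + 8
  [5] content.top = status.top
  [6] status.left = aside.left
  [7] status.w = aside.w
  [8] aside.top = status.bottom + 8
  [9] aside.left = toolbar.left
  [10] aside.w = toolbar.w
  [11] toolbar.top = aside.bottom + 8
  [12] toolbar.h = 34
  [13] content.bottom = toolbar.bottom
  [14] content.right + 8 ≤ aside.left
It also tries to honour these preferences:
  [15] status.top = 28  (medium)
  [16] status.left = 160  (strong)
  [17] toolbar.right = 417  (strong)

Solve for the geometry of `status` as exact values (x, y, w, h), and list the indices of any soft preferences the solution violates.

1. status.x = 136  [status.left = content.right + 8]
2. status.y = 6  [content.top = status.top]
3. status.w = 281  [status.w = aside.w]
4. status.h = 67  [aside.top = status.bottom + 8]

status = (x=136, y=6, w=281, h=67)
violated soft preferences: 15, 16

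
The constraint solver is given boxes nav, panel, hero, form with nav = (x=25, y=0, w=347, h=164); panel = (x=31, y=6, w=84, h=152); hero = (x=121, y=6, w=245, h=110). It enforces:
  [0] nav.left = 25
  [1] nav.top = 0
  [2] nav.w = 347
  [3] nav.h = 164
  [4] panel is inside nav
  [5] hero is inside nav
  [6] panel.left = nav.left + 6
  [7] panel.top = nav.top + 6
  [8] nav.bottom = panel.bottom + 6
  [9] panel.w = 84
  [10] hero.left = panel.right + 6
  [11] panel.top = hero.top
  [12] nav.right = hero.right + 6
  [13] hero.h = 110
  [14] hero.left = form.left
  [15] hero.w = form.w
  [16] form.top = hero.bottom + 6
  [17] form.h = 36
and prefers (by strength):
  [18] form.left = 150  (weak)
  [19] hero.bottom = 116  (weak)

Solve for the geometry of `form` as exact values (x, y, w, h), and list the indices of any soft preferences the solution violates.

1. form.x = 121  [hero.left = form.left]
2. form.w = 245  [hero.w = form.w]
3. form.y = 122  [form.top = hero.bottom + 6]
4. form.h = 36  [form.h = 36]

form = (x=121, y=122, w=245, h=36)
violated soft preferences: 18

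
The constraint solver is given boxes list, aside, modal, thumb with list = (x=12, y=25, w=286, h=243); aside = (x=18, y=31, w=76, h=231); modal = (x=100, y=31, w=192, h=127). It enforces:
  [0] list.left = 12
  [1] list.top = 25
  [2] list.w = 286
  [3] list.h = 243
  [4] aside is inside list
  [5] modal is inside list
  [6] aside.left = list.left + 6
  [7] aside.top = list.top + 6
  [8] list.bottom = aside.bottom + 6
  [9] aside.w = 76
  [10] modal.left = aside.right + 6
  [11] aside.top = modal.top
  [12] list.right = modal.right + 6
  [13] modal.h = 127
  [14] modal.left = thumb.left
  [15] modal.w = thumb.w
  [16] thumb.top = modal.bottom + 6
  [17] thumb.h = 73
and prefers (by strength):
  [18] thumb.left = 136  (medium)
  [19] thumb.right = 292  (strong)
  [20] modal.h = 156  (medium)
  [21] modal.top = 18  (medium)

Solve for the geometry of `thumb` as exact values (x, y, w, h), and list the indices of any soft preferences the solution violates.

1. thumb.x = 100  [modal.left = thumb.left]
2. thumb.w = 192  [modal.w = thumb.w]
3. thumb.y = 164  [thumb.top = modal.bottom + 6]
4. thumb.h = 73  [thumb.h = 73]

thumb = (x=100, y=164, w=192, h=73)
violated soft preferences: 18, 20, 21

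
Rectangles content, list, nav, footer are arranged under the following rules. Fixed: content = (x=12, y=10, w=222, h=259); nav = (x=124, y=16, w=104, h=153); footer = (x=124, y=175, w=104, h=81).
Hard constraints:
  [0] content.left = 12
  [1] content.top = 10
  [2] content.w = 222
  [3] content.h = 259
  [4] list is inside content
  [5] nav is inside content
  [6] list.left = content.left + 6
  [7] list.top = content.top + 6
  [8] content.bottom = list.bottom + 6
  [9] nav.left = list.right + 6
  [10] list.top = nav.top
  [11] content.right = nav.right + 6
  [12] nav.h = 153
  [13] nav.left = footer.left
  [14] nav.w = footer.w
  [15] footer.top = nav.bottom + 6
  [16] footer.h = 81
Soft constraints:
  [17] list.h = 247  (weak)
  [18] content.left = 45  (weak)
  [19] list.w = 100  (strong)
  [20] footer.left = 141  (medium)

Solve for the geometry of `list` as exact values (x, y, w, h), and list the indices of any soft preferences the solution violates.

1. list.x = 18  [list.left = content.left + 6]
2. list.y = 16  [list.top = content.top + 6]
3. list.h = 247  [content.bottom = list.bottom + 6]
4. list.w = 100  [nav.left = list.right + 6]

list = (x=18, y=16, w=100, h=247)
violated soft preferences: 18, 20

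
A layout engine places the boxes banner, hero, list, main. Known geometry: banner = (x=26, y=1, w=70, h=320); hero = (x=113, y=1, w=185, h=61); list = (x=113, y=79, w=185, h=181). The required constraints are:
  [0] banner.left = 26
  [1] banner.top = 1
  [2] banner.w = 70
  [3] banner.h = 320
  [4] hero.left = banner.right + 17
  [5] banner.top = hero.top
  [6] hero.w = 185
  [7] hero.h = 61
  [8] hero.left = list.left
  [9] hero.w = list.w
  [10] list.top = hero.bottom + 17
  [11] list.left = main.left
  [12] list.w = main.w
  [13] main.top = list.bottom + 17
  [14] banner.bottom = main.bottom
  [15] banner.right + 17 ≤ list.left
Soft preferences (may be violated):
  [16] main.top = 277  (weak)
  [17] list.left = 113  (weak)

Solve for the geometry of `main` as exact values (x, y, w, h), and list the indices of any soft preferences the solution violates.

main = (x=113, y=277, w=185, h=44)
violated soft preferences: none

1. main.x = 113  [list.left = main.left]
2. main.w = 185  [list.w = main.w]
3. main.y = 277  [main.top = list.bottom + 17]
4. main.h = 44  [banner.bottom = main.bottom]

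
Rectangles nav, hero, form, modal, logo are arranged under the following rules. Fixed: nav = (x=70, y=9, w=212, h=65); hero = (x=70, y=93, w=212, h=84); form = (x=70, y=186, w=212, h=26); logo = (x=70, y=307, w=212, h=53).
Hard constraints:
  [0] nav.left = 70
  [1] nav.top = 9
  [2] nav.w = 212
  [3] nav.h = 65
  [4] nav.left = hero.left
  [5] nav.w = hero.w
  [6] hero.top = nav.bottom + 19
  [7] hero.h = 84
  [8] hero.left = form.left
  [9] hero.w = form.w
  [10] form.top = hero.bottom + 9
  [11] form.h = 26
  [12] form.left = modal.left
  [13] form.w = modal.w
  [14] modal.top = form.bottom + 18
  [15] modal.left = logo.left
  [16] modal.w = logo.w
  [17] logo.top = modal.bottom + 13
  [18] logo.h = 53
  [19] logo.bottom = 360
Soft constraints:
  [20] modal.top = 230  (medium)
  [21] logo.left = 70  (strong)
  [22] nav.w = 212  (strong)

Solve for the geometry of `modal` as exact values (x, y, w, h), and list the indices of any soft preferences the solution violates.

1. modal.x = 70  [form.left = modal.left]
2. modal.w = 212  [form.w = modal.w]
3. modal.y = 230  [modal.top = form.bottom + 18]
4. modal.h = 64  [logo.top = modal.bottom + 13]

modal = (x=70, y=230, w=212, h=64)
violated soft preferences: none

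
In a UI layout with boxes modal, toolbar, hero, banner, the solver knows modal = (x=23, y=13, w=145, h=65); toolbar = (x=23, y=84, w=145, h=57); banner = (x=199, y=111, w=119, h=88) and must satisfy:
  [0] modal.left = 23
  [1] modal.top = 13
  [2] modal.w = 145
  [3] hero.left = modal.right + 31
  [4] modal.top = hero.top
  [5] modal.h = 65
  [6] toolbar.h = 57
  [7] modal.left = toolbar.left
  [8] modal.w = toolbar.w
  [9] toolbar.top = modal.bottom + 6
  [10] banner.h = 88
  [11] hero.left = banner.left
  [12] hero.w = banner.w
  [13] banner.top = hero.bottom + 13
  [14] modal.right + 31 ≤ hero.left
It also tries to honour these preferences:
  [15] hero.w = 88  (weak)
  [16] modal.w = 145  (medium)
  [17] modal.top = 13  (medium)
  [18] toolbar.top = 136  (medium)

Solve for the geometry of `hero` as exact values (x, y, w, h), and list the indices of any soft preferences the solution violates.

hero = (x=199, y=13, w=119, h=85)
violated soft preferences: 15, 18

1. hero.x = 199  [hero.left = modal.right + 31]
2. hero.y = 13  [modal.top = hero.top]
3. hero.w = 119  [hero.w = banner.w]
4. hero.h = 85  [banner.top = hero.bottom + 13]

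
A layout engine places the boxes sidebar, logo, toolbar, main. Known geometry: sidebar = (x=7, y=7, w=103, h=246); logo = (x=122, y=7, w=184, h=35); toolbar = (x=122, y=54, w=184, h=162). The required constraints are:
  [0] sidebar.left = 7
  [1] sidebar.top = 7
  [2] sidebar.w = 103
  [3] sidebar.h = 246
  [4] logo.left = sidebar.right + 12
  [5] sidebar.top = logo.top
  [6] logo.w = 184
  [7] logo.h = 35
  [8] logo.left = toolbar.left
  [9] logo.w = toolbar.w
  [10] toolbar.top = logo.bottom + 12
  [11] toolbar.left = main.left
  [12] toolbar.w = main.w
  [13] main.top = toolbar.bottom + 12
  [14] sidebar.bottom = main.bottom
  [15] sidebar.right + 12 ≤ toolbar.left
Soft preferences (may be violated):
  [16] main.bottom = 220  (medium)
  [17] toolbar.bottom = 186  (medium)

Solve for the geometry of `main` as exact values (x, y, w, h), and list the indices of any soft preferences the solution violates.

1. main.x = 122  [toolbar.left = main.left]
2. main.w = 184  [toolbar.w = main.w]
3. main.y = 228  [main.top = toolbar.bottom + 12]
4. main.h = 25  [sidebar.bottom = main.bottom]

main = (x=122, y=228, w=184, h=25)
violated soft preferences: 16, 17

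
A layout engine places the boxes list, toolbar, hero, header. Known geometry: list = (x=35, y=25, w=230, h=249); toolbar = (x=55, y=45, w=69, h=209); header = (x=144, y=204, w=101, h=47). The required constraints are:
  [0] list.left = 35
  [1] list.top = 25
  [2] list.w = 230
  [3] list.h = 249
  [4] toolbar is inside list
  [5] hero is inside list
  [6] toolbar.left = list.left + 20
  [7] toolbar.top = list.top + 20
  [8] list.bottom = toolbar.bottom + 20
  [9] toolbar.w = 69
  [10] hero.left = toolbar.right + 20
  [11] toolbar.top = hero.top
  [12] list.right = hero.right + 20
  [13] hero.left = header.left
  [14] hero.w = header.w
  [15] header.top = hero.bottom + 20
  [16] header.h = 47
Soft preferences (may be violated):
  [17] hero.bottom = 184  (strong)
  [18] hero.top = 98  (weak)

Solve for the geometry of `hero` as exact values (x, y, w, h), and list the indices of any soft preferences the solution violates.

hero = (x=144, y=45, w=101, h=139)
violated soft preferences: 18

1. hero.x = 144  [hero.left = toolbar.right + 20]
2. hero.y = 45  [toolbar.top = hero.top]
3. hero.w = 101  [list.right = hero.right + 20]
4. hero.h = 139  [header.top = hero.bottom + 20]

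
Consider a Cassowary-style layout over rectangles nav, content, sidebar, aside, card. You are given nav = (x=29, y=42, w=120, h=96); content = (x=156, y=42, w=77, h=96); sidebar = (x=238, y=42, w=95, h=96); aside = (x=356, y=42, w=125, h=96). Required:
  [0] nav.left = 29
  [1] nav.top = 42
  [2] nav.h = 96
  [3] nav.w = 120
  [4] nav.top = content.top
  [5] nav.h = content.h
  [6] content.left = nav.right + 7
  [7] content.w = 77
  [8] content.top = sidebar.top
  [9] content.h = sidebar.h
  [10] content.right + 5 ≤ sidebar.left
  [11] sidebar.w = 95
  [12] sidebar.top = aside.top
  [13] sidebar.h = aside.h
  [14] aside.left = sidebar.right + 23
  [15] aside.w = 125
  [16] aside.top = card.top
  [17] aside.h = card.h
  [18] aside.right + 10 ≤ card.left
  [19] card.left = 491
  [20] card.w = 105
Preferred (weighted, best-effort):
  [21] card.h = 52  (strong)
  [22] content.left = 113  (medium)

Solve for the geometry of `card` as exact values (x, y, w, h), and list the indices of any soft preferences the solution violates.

1. card.y = 42  [aside.top = card.top]
2. card.h = 96  [aside.h = card.h]
3. card.x = 491  [card.left = 491]
4. card.w = 105  [card.w = 105]

card = (x=491, y=42, w=105, h=96)
violated soft preferences: 21, 22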